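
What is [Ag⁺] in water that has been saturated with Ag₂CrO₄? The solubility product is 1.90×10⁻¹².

1.56×10⁻⁴ M

Ag₂CrO₄(s) ⇌ 2 Ag⁺(aq) + CrO₄²⁻(aq)
Call the molar solubility s, so that [Ag⁺] = 2s and [CrO₄²⁻] = s.
Ksp = [Ag⁺]^2[CrO₄²⁻] = (2s)^2 · s = 4s^3 = 1.90×10⁻¹²
s = 7.80×10⁻⁵ mol L⁻¹
[Ag⁺] = 2s = 1.56×10⁻⁴ mol L⁻¹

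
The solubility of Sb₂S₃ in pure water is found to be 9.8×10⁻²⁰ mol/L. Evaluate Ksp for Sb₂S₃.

Ksp = 9.8×10⁻⁹⁴

Sb₂S₃(s) ⇌ 2 Sb³⁺(aq) + 3 S²⁻(aq)
Call the molar solubility s, so that [Sb³⁺] = 2s and [S²⁻] = 3s.
Ksp = [Sb³⁺]^2[S²⁻]^3 = (2s)^2 · (3s)^3 = 108s^5
Ksp = 108 × (9.8×10⁻²⁰)^5 = 9.8×10⁻⁹⁴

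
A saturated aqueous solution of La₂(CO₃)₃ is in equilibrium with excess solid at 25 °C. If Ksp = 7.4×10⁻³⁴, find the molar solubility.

9.3×10⁻⁸ M

La₂(CO₃)₃(s) ⇌ 2 La³⁺(aq) + 3 CO₃²⁻(aq)
For each mole of La₂(CO₃)₃ that dissolves per liter, [La³⁺] = 2s and [CO₃²⁻] = 3s; let s denote this solubility.
Ksp = [La³⁺]^2[CO₃²⁻]^3 = (2s)^2 · (3s)^3 = 108s^5
108s^5 = 7.4×10⁻³⁴  ⇒  s^5 = 6.9×10⁻³⁶
s = 9.3×10⁻⁸ M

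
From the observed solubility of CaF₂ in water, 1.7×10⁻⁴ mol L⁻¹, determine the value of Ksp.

CaF₂(s) ⇌ Ca²⁺(aq) + 2 F⁻(aq)
If s mol/L of CaF₂ dissolves, [Ca²⁺] = s and [F⁻] = 2s.
Ksp = [Ca²⁺][F⁻]^2 = s · (2s)^2 = 4s^3
Ksp = 4 × (1.7×10⁻⁴)^3 = 2.0×10⁻¹¹

Ksp = 2.0×10⁻¹¹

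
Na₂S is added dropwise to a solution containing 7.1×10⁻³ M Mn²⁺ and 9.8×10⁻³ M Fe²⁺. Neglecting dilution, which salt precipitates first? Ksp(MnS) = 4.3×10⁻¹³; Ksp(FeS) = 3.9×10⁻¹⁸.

FeS

The threshold for precipitation is Q = Ksp.
For MnS: [S²⁻] = (Ksp/[Mn²⁺]) = 6.1×10⁻¹¹ M
For FeS: [S²⁻] = (Ksp/[Fe²⁺]) = 4.0×10⁻¹⁶ M
FeS requires the lower [S²⁻], so it precipitates first.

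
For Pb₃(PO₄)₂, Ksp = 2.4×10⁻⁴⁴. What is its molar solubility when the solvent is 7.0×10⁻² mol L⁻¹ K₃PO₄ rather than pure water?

Pb₃(PO₄)₂(s) ⇌ 3 Pb²⁺(aq) + 2 PO₄³⁻(aq)
PO₄³⁻ is already present at 7.0×10⁻² mol L⁻¹. If s mol/L of Pb₃(PO₄)₂ dissolves, [Pb²⁺] = 3s while [PO₄³⁻] ≈ 7.0×10⁻² mol L⁻¹.
Ksp = [Pb²⁺]^3[PO₄³⁻]^2 = (3s)^3(7.0×10⁻²)^2
(3s)^3 = 2.4×10⁻⁴⁴ / (7.0×10⁻²)^2 = 4.9×10⁻⁴²
s = 5.7×10⁻¹⁵ mol L⁻¹

5.7×10⁻¹⁵ M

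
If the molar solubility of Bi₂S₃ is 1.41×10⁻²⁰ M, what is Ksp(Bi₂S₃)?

Ksp = 6.02×10⁻⁹⁸

Bi₂S₃(s) ⇌ 2 Bi³⁺(aq) + 3 S²⁻(aq)
Call the molar solubility s, so that [Bi³⁺] = 2s and [S²⁻] = 3s.
Ksp = [Bi³⁺]^2[S²⁻]^3 = (2s)^2 · (3s)^3 = 108s^5
Ksp = 108 × (1.41×10⁻²⁰)^5 = 6.02×10⁻⁹⁸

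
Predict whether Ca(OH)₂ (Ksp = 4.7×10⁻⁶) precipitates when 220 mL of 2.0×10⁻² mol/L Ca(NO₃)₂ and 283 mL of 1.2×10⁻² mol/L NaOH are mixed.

No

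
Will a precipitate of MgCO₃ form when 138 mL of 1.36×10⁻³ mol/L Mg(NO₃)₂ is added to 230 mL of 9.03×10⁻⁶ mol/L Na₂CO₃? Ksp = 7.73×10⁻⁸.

No

After mixing, V = 138 mL + 230 mL = 368 mL.
[Mg²⁺] = (1.36×10⁻³)(138)/368 = 5.10×10⁻⁴ mol/L
[CO₃²⁻] = (9.03×10⁻⁶)(230)/368 = 5.64×10⁻⁶ mol/L
Q = [Mg²⁺][CO₃²⁻] = 2.88×10⁻⁹
Since Q (2.88×10⁻⁹) is less than Ksp (7.73×10⁻⁸), no MgCO₃ precipitates.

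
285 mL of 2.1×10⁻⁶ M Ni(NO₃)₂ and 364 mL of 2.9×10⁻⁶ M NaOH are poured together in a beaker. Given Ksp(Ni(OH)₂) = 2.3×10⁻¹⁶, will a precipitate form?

No

Total volume after mixing = 285 + 364 = 649 mL.
[Ni²⁺] = (2.1×10⁻⁶)(285)/649 = 9.2×10⁻⁷ M
[OH⁻] = (2.9×10⁻⁶)(364)/649 = 1.6×10⁻⁶ M
Q = [Ni²⁺][OH⁻]^2 = 2.4×10⁻¹⁸
Q = 2.4×10⁻¹⁸ < Ksp = 2.3×10⁻¹⁶, so the solution is unsaturated and no precipitate forms.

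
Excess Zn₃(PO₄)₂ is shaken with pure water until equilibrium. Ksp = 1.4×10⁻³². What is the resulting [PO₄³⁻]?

Zn₃(PO₄)₂(s) ⇌ 3 Zn²⁺(aq) + 2 PO₄³⁻(aq)
With molar solubility s: [Zn²⁺] = 3s, [PO₄³⁻] = 2s.
Ksp = [Zn²⁺]^3[PO₄³⁻]^2 = (3s)^3 · (2s)^2 = 108s^5 = 1.4×10⁻³²
s = 1.7×10⁻⁷ mol L⁻¹
[PO₄³⁻] = 2s = 3.3×10⁻⁷ mol L⁻¹

3.3×10⁻⁷ M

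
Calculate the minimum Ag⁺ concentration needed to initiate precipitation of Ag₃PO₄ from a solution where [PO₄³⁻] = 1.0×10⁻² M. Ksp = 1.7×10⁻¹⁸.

5.5×10⁻⁶ M

Precipitation begins when Q = Ksp.
Ag₃PO₄(s) ⇌ 3 Ag⁺(aq) + PO₄³⁻(aq)
Ksp = [Ag⁺]^3[PO₄³⁻] = [Ag⁺]^3(1.0×10⁻²)
[Ag⁺]^3 = 1.7×10⁻¹⁸ / (1.0×10⁻²) = 1.7×10⁻¹⁶
[Ag⁺] = 5.5×10⁻⁶ M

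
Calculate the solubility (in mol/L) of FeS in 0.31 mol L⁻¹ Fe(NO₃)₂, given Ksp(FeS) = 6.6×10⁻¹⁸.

FeS(s) ⇌ Fe²⁺(aq) + S²⁻(aq)
Fe²⁺ is already present at 0.31 mol L⁻¹. If s mol/L of FeS dissolves, [S²⁻] = s while [Fe²⁺] ≈ 0.31 mol L⁻¹.
Ksp = [Fe²⁺][S²⁻] = (0.31)s
s = 6.6×10⁻¹⁸ / (0.31) = 2.1×10⁻¹⁷
s = 2.1×10⁻¹⁷ mol L⁻¹

2.1×10⁻¹⁷ M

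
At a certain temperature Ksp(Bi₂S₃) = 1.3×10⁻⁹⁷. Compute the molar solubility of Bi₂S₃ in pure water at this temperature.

1.6×10⁻²⁰ M

Bi₂S₃(s) ⇌ 2 Bi³⁺(aq) + 3 S²⁻(aq)
For each mole of Bi₂S₃ that dissolves per liter, [Bi³⁺] = 2s and [S²⁻] = 3s; let s denote this solubility.
Ksp = [Bi³⁺]^2[S²⁻]^3 = (2s)^2 · (3s)^3 = 108s^5
108s^5 = 1.3×10⁻⁹⁷  ⇒  s^5 = 1.2×10⁻⁹⁹
Taking the 5th root, s = 1.6×10⁻²⁰ M.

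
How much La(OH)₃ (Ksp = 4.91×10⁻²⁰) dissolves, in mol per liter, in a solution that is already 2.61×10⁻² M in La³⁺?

La(OH)₃(s) ⇌ La³⁺(aq) + 3 OH⁻(aq)
The solution already contains La³⁺ at 2.61×10⁻² M. Let s be the molar solubility of La(OH)₃.
[La³⁺] ≈ 2.61×10⁻² M (common ion dominates); [OH⁻] = 3s.
Ksp = [La³⁺][OH⁻]^3 = (2.61×10⁻²)(3s)^3
(3s)^3 = 4.91×10⁻²⁰ / (2.61×10⁻²) = 1.88×10⁻¹⁸
s = 4.11×10⁻⁷ M

4.11×10⁻⁷ M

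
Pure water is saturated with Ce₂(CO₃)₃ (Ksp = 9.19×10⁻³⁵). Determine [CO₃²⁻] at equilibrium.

1.83×10⁻⁷ M

Ce₂(CO₃)₃(s) ⇌ 2 Ce³⁺(aq) + 3 CO₃²⁻(aq)
For each mole of Ce₂(CO₃)₃ that dissolves per liter, [Ce³⁺] = 2s and [CO₃²⁻] = 3s; let s denote this solubility.
Ksp = [Ce³⁺]^2[CO₃²⁻]^3 = (2s)^2 · (3s)^3 = 108s^5 = 9.19×10⁻³⁵
s = 6.11×10⁻⁸ mol/L
[CO₃²⁻] = 3s = 1.83×10⁻⁷ mol/L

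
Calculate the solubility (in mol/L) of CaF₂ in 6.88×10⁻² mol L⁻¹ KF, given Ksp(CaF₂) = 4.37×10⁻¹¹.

9.23×10⁻⁹ M

CaF₂(s) ⇌ Ca²⁺(aq) + 2 F⁻(aq)
With F⁻ already at 6.88×10⁻² mol L⁻¹ and s small, take [F⁻] ≈ 6.88×10⁻² mol L⁻¹ and [Ca²⁺] = s.
Ksp = [Ca²⁺][F⁻]^2 = s(6.88×10⁻²)^2
s = 4.37×10⁻¹¹ / (6.88×10⁻²)^2 = 9.23×10⁻⁹
s = 9.23×10⁻⁹ mol L⁻¹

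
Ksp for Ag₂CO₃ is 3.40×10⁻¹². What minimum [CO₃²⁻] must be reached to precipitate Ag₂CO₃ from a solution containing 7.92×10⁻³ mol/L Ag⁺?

5.42×10⁻⁸ M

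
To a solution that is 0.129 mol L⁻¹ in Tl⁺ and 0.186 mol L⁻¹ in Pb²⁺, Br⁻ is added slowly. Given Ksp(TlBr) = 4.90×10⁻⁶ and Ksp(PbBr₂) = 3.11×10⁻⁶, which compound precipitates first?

A salt starts to precipitate once the ion product Q reaches its Ksp.
For TlBr: [Br⁻] = (Ksp/[Tl⁺]) = 3.80×10⁻⁵ mol L⁻¹
For PbBr₂: [Br⁻] = (Ksp/[Pb²⁺])^(1/2) = 4.09×10⁻³ mol L⁻¹
Since TlBr needs less Br⁻ to reach saturation, it precipitates first.

TlBr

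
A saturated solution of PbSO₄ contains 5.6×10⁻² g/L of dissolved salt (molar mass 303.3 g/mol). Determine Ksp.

Convert to molarity: s = 5.6×10⁻² / 303.3 = 1.846×10⁻⁴ mol/L
PbSO₄(s) ⇌ Pb²⁺(aq) + SO₄²⁻(aq)
With molar solubility s: [Pb²⁺] = s, [SO₄²⁻] = s.
Ksp = [Pb²⁺][SO₄²⁻] = s · s = s^2
Ksp = (1.846×10⁻⁴)^2 = 3.4×10⁻⁸

Ksp = 3.4×10⁻⁸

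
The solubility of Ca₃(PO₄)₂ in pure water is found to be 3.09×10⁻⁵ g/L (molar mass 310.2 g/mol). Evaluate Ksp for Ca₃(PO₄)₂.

Molar solubility s = (3.09×10⁻⁵ g/L) / (310.2 g/mol) = 9.9613×10⁻⁸ mol/L
Ca₃(PO₄)₂(s) ⇌ 3 Ca²⁺(aq) + 2 PO₄³⁻(aq)
With molar solubility s: [Ca²⁺] = 3s, [PO₄³⁻] = 2s.
Ksp = [Ca²⁺]^3[PO₄³⁻]^2 = (3s)^3 · (2s)^2 = 108s^5
Ksp = 108 × (9.9613×10⁻⁸)^5 = 1.06×10⁻³³

Ksp = 1.06×10⁻³³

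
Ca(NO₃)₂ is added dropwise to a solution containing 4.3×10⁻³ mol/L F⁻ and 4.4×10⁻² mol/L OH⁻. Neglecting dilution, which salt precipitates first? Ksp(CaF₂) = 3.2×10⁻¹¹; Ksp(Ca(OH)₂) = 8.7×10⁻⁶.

Precipitation of each salt begins when its ion product equals Ksp.
For CaF₂: [Ca²⁺] = (Ksp/[F⁻]^2) = 1.7×10⁻⁶ mol/L
For Ca(OH)₂: [Ca²⁺] = (Ksp/[OH⁻]^2) = 4.5×10⁻³ mol/L
CaF₂ requires the lower [Ca²⁺], so it precipitates first.

CaF₂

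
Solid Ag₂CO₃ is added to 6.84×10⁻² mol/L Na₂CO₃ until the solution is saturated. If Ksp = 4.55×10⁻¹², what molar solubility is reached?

4.08×10⁻⁶ M

Ag₂CO₃(s) ⇌ 2 Ag⁺(aq) + CO₃²⁻(aq)
CO₃²⁻ is already present at 6.84×10⁻² mol/L. If s mol/L of Ag₂CO₃ dissolves, [Ag⁺] = 2s while [CO₃²⁻] ≈ 6.84×10⁻² mol/L.
Ksp = [Ag⁺]^2[CO₃²⁻] = (2s)^2(6.84×10⁻²)
(2s)^2 = 4.55×10⁻¹² / (6.84×10⁻²) = 6.65×10⁻¹¹
s = 4.08×10⁻⁶ mol/L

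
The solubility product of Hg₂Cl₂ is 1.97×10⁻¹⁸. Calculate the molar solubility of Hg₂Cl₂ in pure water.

Hg₂Cl₂(s) ⇌ Hg₂²⁺(aq) + 2 Cl⁻(aq)
With molar solubility s: [Hg₂²⁺] = s, [Cl⁻] = 2s.
Ksp = [Hg₂²⁺][Cl⁻]^2 = s · (2s)^2 = 4s^3
4s^3 = 1.97×10⁻¹⁸  ⇒  s^3 = 4.93×10⁻¹⁹
s = (4.93×10⁻¹⁹)^(1/3) = 7.90×10⁻⁷ mol/L

7.90×10⁻⁷ M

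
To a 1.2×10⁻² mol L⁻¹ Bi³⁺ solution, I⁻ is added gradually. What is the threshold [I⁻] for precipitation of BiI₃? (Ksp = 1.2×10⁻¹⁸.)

The threshold for precipitation is Q = Ksp.
BiI₃(s) ⇌ Bi³⁺(aq) + 3 I⁻(aq)
Ksp = [Bi³⁺][I⁻]^3 = [I⁻]^3(1.2×10⁻²)
[I⁻]^3 = 1.2×10⁻¹⁸ / (1.2×10⁻²) = 1.0×10⁻¹⁶
[I⁻] = 4.6×10⁻⁶ mol L⁻¹

4.6×10⁻⁶ M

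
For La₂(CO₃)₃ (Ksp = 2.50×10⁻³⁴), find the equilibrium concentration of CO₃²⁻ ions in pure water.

2.24×10⁻⁷ M

La₂(CO₃)₃(s) ⇌ 2 La³⁺(aq) + 3 CO₃²⁻(aq)
Call the molar solubility s, so that [La³⁺] = 2s and [CO₃²⁻] = 3s.
Ksp = [La³⁺]^2[CO₃²⁻]^3 = (2s)^2 · (3s)^3 = 108s^5 = 2.50×10⁻³⁴
s = 7.46×10⁻⁸ M
[CO₃²⁻] = 3s = 2.24×10⁻⁷ M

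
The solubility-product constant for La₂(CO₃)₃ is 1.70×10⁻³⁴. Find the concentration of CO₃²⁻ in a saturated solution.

2.07×10⁻⁷ M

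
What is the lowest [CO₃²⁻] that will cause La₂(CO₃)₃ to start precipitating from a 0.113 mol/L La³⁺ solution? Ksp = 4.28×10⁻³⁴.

A salt starts to precipitate once the ion product Q reaches its Ksp.
La₂(CO₃)₃(s) ⇌ 2 La³⁺(aq) + 3 CO₃²⁻(aq)
Ksp = [La³⁺]^2[CO₃²⁻]^3 = [CO₃²⁻]^3(0.113)^2
[CO₃²⁻]^3 = 4.28×10⁻³⁴ / (0.113)^2 = 3.35×10⁻³²
[CO₃²⁻] = 3.22×10⁻¹¹ mol/L

3.22×10⁻¹¹ M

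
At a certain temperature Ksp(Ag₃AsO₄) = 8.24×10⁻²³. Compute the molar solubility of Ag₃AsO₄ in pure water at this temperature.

1.32×10⁻⁶ M

Ag₃AsO₄(s) ⇌ 3 Ag⁺(aq) + AsO₄³⁻(aq)
If s mol/L of Ag₃AsO₄ dissolves, [Ag⁺] = 3s and [AsO₄³⁻] = s.
Ksp = [Ag⁺]^3[AsO₄³⁻] = (3s)^3 · s = 27s^4
27s^4 = 8.24×10⁻²³  ⇒  s^4 = 3.05×10⁻²⁴
s = (3.05×10⁻²⁴)^(1/4) = 1.32×10⁻⁶ mol/L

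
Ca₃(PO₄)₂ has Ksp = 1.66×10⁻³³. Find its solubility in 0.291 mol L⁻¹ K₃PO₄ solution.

Ca₃(PO₄)₂(s) ⇌ 3 Ca²⁺(aq) + 2 PO₄³⁻(aq)
With PO₄³⁻ already at 0.291 mol L⁻¹ and s small, take [PO₄³⁻] ≈ 0.291 mol L⁻¹ and [Ca²⁺] = 3s.
Ksp = [Ca²⁺]^3[PO₄³⁻]^2 = (3s)^3(0.291)^2
(3s)^3 = 1.66×10⁻³³ / (0.291)^2 = 1.96×10⁻³²
s = 8.99×10⁻¹² mol L⁻¹

8.99×10⁻¹² M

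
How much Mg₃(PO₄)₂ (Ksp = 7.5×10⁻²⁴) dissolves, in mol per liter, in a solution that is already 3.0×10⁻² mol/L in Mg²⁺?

Mg₃(PO₄)₂(s) ⇌ 3 Mg²⁺(aq) + 2 PO₄³⁻(aq)
With Mg²⁺ already at 3.0×10⁻² mol/L and s small, take [Mg²⁺] ≈ 3.0×10⁻² mol/L and [PO₄³⁻] = 2s.
Ksp = [Mg²⁺]^3[PO₄³⁻]^2 = (3.0×10⁻²)^3(2s)^2
(2s)^2 = 7.5×10⁻²⁴ / (3.0×10⁻²)^3 = 2.8×10⁻¹⁹
s = 2.6×10⁻¹⁰ mol/L

2.6×10⁻¹⁰ M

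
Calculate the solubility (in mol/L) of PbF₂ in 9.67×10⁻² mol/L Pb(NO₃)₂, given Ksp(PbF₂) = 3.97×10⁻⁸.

PbF₂(s) ⇌ Pb²⁺(aq) + 2 F⁻(aq)
Let s be the solubility of PbF₂ here. The common ion gives [Pb²⁺] ≈ 9.67×10⁻² mol/L, and [F⁻] = 2s.
Ksp = [Pb²⁺][F⁻]^2 = (9.67×10⁻²)(2s)^2
(2s)^2 = 3.97×10⁻⁸ / (9.67×10⁻²) = 4.11×10⁻⁷
s = 3.20×10⁻⁴ mol/L

3.20×10⁻⁴ M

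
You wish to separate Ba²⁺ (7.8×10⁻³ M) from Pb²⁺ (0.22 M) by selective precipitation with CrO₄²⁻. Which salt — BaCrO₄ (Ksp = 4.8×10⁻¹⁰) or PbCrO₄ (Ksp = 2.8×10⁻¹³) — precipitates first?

Each salt precipitates once Q = Ksp for that salt.
For BaCrO₄: [CrO₄²⁻] = (Ksp/[Ba²⁺]) = 6.2×10⁻⁸ M
For PbCrO₄: [CrO₄²⁻] = (Ksp/[Pb²⁺]) = 1.3×10⁻¹² M
PbCrO₄ requires the lower [CrO₄²⁻], so it precipitates first.

PbCrO₄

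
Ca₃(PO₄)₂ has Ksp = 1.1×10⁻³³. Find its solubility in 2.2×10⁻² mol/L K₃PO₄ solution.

Ca₃(PO₄)₂(s) ⇌ 3 Ca²⁺(aq) + 2 PO₄³⁻(aq)
Let s be the solubility of Ca₃(PO₄)₂ here. The common ion gives [PO₄³⁻] ≈ 2.2×10⁻² mol/L, and [Ca²⁺] = 3s.
Ksp = [Ca²⁺]^3[PO₄³⁻]^2 = (3s)^3(2.2×10⁻²)^2
(3s)^3 = 1.1×10⁻³³ / (2.2×10⁻²)^2 = 2.3×10⁻³⁰
s = 4.4×10⁻¹¹ mol/L

4.4×10⁻¹¹ M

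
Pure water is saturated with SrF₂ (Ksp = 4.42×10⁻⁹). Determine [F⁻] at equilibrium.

2.07×10⁻³ M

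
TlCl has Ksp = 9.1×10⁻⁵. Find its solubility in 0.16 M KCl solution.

5.7×10⁻⁴ M

TlCl(s) ⇌ Tl⁺(aq) + Cl⁻(aq)
Cl⁻ is already present at 0.16 M. If s mol/L of TlCl dissolves, [Tl⁺] = s while [Cl⁻] ≈ 0.16 M.
Ksp = [Tl⁺][Cl⁻] = s(0.16)
s = 9.1×10⁻⁵ / (0.16) = 5.7×10⁻⁴
s = 5.7×10⁻⁴ M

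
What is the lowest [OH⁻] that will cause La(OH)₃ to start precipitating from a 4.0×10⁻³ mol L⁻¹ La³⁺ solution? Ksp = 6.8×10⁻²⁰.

Precipitation of each salt begins when its ion product equals Ksp.
La(OH)₃(s) ⇌ La³⁺(aq) + 3 OH⁻(aq)
Ksp = [La³⁺][OH⁻]^3 = [OH⁻]^3(4.0×10⁻³)
[OH⁻]^3 = 6.8×10⁻²⁰ / (4.0×10⁻³) = 1.7×10⁻¹⁷
[OH⁻] = 2.6×10⁻⁶ mol L⁻¹

2.6×10⁻⁶ M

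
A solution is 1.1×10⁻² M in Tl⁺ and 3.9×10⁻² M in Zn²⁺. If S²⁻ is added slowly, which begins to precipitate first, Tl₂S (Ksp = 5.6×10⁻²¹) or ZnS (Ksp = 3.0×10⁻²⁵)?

The threshold for precipitation is Q = Ksp.
For Tl₂S: [S²⁻] = (Ksp/[Tl⁺]^2) = 4.6×10⁻¹⁷ M
For ZnS: [S²⁻] = (Ksp/[Zn²⁺]) = 7.7×10⁻²⁴ M
ZnS requires the lower [S²⁻], so it precipitates first.

ZnS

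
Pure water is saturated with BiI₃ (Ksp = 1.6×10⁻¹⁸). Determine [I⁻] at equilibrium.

4.7×10⁻⁵ M

BiI₃(s) ⇌ Bi³⁺(aq) + 3 I⁻(aq)
With molar solubility s: [Bi³⁺] = s, [I⁻] = 3s.
Ksp = [Bi³⁺][I⁻]^3 = s · (3s)^3 = 27s^4 = 1.6×10⁻¹⁸
s = 1.6×10⁻⁵ mol L⁻¹
[I⁻] = 3s = 4.7×10⁻⁵ mol L⁻¹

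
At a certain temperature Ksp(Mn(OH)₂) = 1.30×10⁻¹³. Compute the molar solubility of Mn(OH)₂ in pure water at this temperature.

Mn(OH)₂(s) ⇌ Mn²⁺(aq) + 2 OH⁻(aq)
For each mole of Mn(OH)₂ that dissolves per liter, [Mn²⁺] = s and [OH⁻] = 2s; let s denote this solubility.
Ksp = [Mn²⁺][OH⁻]^2 = s · (2s)^2 = 4s^3
4s^3 = 1.30×10⁻¹³  ⇒  s^3 = 3.25×10⁻¹⁴
Taking the 3rd root, s = 3.19×10⁻⁵ M.

3.19×10⁻⁵ M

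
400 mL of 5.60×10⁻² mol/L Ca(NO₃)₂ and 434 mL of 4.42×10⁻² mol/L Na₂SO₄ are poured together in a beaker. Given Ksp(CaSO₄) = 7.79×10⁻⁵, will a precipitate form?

After mixing, V = 400 mL + 434 mL = 834 mL.
[Ca²⁺] = (5.60×10⁻²)(400)/834 = 2.69×10⁻² mol/L
[SO₄²⁻] = (4.42×10⁻²)(434)/834 = 2.30×10⁻² mol/L
Q = [Ca²⁺][SO₄²⁻] = 6.18×10⁻⁴
Because Q > Ksp (6.18×10⁻⁴ vs 7.79×10⁻⁵), a precipitate of CaSO₄ forms.

Yes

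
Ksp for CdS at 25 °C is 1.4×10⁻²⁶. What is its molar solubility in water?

CdS(s) ⇌ Cd²⁺(aq) + S²⁻(aq)
Let s be the molar solubility. Then [Cd²⁺] = s and [S²⁻] = s.
Ksp = [Cd²⁺][S²⁻] = s · s = s^2
s^2 = 1.4×10⁻²⁶
s = 1.2×10⁻¹³ M

1.2×10⁻¹³ M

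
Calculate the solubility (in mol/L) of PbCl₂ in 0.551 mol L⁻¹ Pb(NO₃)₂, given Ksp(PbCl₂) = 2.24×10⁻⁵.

PbCl₂(s) ⇌ Pb²⁺(aq) + 2 Cl⁻(aq)
The solution already contains Pb²⁺ at 0.551 mol L⁻¹. Let s be the molar solubility of PbCl₂.
[Pb²⁺] ≈ 0.551 mol L⁻¹ (common ion dominates); [Cl⁻] = 2s.
Ksp = [Pb²⁺][Cl⁻]^2 = (0.551)(2s)^2
(2s)^2 = 2.24×10⁻⁵ / (0.551) = 4.07×10⁻⁵
s = 3.19×10⁻³ mol L⁻¹

3.19×10⁻³ M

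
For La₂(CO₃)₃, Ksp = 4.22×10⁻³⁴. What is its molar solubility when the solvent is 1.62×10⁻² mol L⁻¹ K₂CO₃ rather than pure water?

La₂(CO₃)₃(s) ⇌ 2 La³⁺(aq) + 3 CO₃²⁻(aq)
Let s be the solubility of La₂(CO₃)₃ here. The common ion gives [CO₃²⁻] ≈ 1.62×10⁻² mol L⁻¹, and [La³⁺] = 2s.
Ksp = [La³⁺]^2[CO₃²⁻]^3 = (2s)^2(1.62×10⁻²)^3
(2s)^2 = 4.22×10⁻³⁴ / (1.62×10⁻²)^3 = 9.93×10⁻²⁹
s = 4.98×10⁻¹⁵ mol L⁻¹

4.98×10⁻¹⁵ M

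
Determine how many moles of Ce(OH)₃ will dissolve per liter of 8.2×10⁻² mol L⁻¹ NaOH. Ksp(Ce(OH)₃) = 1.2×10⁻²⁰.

Ce(OH)₃(s) ⇌ Ce³⁺(aq) + 3 OH⁻(aq)
With OH⁻ already at 8.2×10⁻² mol L⁻¹ and s small, take [OH⁻] ≈ 8.2×10⁻² mol L⁻¹ and [Ce³⁺] = s.
Ksp = [Ce³⁺][OH⁻]^3 = s(8.2×10⁻²)^3
s = 1.2×10⁻²⁰ / (8.2×10⁻²)^3 = 2.2×10⁻¹⁷
s = 2.2×10⁻¹⁷ mol L⁻¹

2.2×10⁻¹⁷ M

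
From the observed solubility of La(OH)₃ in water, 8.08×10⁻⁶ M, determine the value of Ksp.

Ksp = 1.15×10⁻¹⁹

La(OH)₃(s) ⇌ La³⁺(aq) + 3 OH⁻(aq)
With molar solubility s: [La³⁺] = s, [OH⁻] = 3s.
Ksp = [La³⁺][OH⁻]^3 = s · (3s)^3 = 27s^4
Ksp = 27 × (8.08×10⁻⁶)^4 = 1.15×10⁻¹⁹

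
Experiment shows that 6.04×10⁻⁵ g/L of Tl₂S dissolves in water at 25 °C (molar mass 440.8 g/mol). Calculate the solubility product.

Convert to molarity: s = 6.04×10⁻⁵ / 440.8 = 1.3702×10⁻⁷ mol/L
Tl₂S(s) ⇌ 2 Tl⁺(aq) + S²⁻(aq)
If s mol/L of Tl₂S dissolves, [Tl⁺] = 2s and [S²⁻] = s.
Ksp = [Tl⁺]^2[S²⁻] = (2s)^2 · s = 4s^3
Ksp = 4 × (1.3702×10⁻⁷)^3 = 1.03×10⁻²⁰

Ksp = 1.03×10⁻²⁰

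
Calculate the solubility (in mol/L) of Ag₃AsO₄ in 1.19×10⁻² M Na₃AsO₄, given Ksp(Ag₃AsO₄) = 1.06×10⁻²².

6.91×10⁻⁸ M

Ag₃AsO₄(s) ⇌ 3 Ag⁺(aq) + AsO₄³⁻(aq)
Let s be the solubility of Ag₃AsO₄ here. The common ion gives [AsO₄³⁻] ≈ 1.19×10⁻² M, and [Ag⁺] = 3s.
Ksp = [Ag⁺]^3[AsO₄³⁻] = (3s)^3(1.19×10⁻²)
(3s)^3 = 1.06×10⁻²² / (1.19×10⁻²) = 8.91×10⁻²¹
s = 6.91×10⁻⁸ M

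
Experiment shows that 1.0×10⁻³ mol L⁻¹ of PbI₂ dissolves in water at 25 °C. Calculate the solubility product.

Ksp = 4.0×10⁻⁹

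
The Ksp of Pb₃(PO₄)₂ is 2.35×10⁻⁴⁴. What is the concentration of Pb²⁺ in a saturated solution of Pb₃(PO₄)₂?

2.21×10⁻⁹ M

Pb₃(PO₄)₂(s) ⇌ 3 Pb²⁺(aq) + 2 PO₄³⁻(aq)
With molar solubility s: [Pb²⁺] = 3s, [PO₄³⁻] = 2s.
Ksp = [Pb²⁺]^3[PO₄³⁻]^2 = (3s)^3 · (2s)^2 = 108s^5 = 2.35×10⁻⁴⁴
s = 7.37×10⁻¹⁰ M
[Pb²⁺] = 3s = 2.21×10⁻⁹ M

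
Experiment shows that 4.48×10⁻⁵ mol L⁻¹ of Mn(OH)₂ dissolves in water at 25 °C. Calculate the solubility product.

Ksp = 3.60×10⁻¹³

Mn(OH)₂(s) ⇌ Mn²⁺(aq) + 2 OH⁻(aq)
For each mole of Mn(OH)₂ that dissolves per liter, [Mn²⁺] = s and [OH⁻] = 2s; let s denote this solubility.
Ksp = [Mn²⁺][OH⁻]^2 = s · (2s)^2 = 4s^3
Ksp = 4 × (4.48×10⁻⁵)^3 = 3.60×10⁻¹³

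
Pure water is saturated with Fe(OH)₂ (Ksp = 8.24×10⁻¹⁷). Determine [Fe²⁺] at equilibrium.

Fe(OH)₂(s) ⇌ Fe²⁺(aq) + 2 OH⁻(aq)
Let s be the molar solubility. Then [Fe²⁺] = s and [OH⁻] = 2s.
Ksp = [Fe²⁺][OH⁻]^2 = s · (2s)^2 = 4s^3 = 8.24×10⁻¹⁷
s = 2.74×10⁻⁶ M
[Fe²⁺] = s = 2.74×10⁻⁶ M

2.74×10⁻⁶ M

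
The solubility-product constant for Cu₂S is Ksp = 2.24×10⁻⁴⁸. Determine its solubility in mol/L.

Cu₂S(s) ⇌ 2 Cu⁺(aq) + S²⁻(aq)
Call the molar solubility s, so that [Cu⁺] = 2s and [S²⁻] = s.
Ksp = [Cu⁺]^2[S²⁻] = (2s)^2 · s = 4s^3
4s^3 = 2.24×10⁻⁴⁸  ⇒  s^3 = 5.60×10⁻⁴⁹
Taking the 3rd root, s = 8.24×10⁻¹⁷ mol L⁻¹.

8.24×10⁻¹⁷ M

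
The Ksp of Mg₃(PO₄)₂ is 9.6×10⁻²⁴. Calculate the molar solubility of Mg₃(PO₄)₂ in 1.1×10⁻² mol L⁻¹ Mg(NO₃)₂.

Mg₃(PO₄)₂(s) ⇌ 3 Mg²⁺(aq) + 2 PO₄³⁻(aq)
Mg²⁺ is already present at 1.1×10⁻² mol L⁻¹. If s mol/L of Mg₃(PO₄)₂ dissolves, [PO₄³⁻] = 2s while [Mg²⁺] ≈ 1.1×10⁻² mol L⁻¹.
Ksp = [Mg²⁺]^3[PO₄³⁻]^2 = (1.1×10⁻²)^3(2s)^2
(2s)^2 = 9.6×10⁻²⁴ / (1.1×10⁻²)^3 = 7.2×10⁻¹⁸
s = 1.3×10⁻⁹ mol L⁻¹

1.3×10⁻⁹ M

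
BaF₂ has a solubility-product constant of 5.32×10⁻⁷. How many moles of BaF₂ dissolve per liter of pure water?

BaF₂(s) ⇌ Ba²⁺(aq) + 2 F⁻(aq)
For each mole of BaF₂ that dissolves per liter, [Ba²⁺] = s and [F⁻] = 2s; let s denote this solubility.
Ksp = [Ba²⁺][F⁻]^2 = s · (2s)^2 = 4s^3
4s^3 = 5.32×10⁻⁷  ⇒  s^3 = 1.33×10⁻⁷
s = 5.10×10⁻³ M

5.10×10⁻³ M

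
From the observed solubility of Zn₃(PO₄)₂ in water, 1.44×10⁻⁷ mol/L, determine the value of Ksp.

Ksp = 6.69×10⁻³³

Zn₃(PO₄)₂(s) ⇌ 3 Zn²⁺(aq) + 2 PO₄³⁻(aq)
If s mol/L of Zn₃(PO₄)₂ dissolves, [Zn²⁺] = 3s and [PO₄³⁻] = 2s.
Ksp = [Zn²⁺]^3[PO₄³⁻]^2 = (3s)^3 · (2s)^2 = 108s^5
Ksp = 108 × (1.44×10⁻⁷)^5 = 6.69×10⁻³³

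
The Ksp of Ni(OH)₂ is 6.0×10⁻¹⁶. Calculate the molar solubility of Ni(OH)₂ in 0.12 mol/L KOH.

Ni(OH)₂(s) ⇌ Ni²⁺(aq) + 2 OH⁻(aq)
The solution already contains OH⁻ at 0.12 mol/L. Let s be the molar solubility of Ni(OH)₂.
[OH⁻] ≈ 0.12 mol/L (common ion dominates); [Ni²⁺] = s.
Ksp = [Ni²⁺][OH⁻]^2 = s(0.12)^2
s = 6.0×10⁻¹⁶ / (0.12)^2 = 4.2×10⁻¹⁴
s = 4.2×10⁻¹⁴ mol/L

4.2×10⁻¹⁴ M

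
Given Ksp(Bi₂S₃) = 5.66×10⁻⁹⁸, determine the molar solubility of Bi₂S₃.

Bi₂S₃(s) ⇌ 2 Bi³⁺(aq) + 3 S²⁻(aq)
For each mole of Bi₂S₃ that dissolves per liter, [Bi³⁺] = 2s and [S²⁻] = 3s; let s denote this solubility.
Ksp = [Bi³⁺]^2[S²⁻]^3 = (2s)^2 · (3s)^3 = 108s^5
108s^5 = 5.66×10⁻⁹⁸  ⇒  s^5 = 5.24×10⁻¹⁰⁰
s = (5.24×10⁻¹⁰⁰)^(1/5) = 1.39×10⁻²⁰ M

1.39×10⁻²⁰ M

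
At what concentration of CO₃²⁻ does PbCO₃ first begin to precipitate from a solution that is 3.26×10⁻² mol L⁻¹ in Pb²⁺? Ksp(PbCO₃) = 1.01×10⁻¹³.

The threshold for precipitation is Q = Ksp.
PbCO₃(s) ⇌ Pb²⁺(aq) + CO₃²⁻(aq)
Ksp = [Pb²⁺][CO₃²⁻] = [CO₃²⁻](3.26×10⁻²)
[CO₃²⁻] = 1.01×10⁻¹³ / (3.26×10⁻²) = 3.10×10⁻¹²
[CO₃²⁻] = 3.10×10⁻¹² mol L⁻¹

3.10×10⁻¹² M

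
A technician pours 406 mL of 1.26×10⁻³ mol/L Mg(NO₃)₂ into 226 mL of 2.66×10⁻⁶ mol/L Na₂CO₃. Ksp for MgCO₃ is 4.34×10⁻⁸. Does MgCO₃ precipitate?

No

The combined volume is 632 mL.
[Mg²⁺] = (1.26×10⁻³)(406)/632 = 8.09×10⁻⁴ mol/L
[CO₃²⁻] = (2.66×10⁻⁶)(226)/632 = 9.51×10⁻⁷ mol/L
Q = [Mg²⁺][CO₃²⁻] = 7.70×10⁻¹⁰
Q < Ksp (7.70×10⁻¹⁰ vs 4.34×10⁻⁸); the solution remains unsaturated and no precipitate forms.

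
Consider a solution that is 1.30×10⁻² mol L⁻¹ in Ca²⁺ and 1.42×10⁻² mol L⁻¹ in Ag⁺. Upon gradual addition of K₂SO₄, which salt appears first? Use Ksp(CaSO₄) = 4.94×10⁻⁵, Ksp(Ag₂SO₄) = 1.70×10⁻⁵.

CaSO₄

Each salt precipitates once Q = Ksp for that salt.
For CaSO₄: [SO₄²⁻] = (Ksp/[Ca²⁺]) = 3.80×10⁻³ mol L⁻¹
For Ag₂SO₄: [SO₄²⁻] = (Ksp/[Ag⁺]^2) = 8.43×10⁻² mol L⁻¹
The smaller threshold [SO₄²⁻] is reached first, so CaSO₄ precipitates first.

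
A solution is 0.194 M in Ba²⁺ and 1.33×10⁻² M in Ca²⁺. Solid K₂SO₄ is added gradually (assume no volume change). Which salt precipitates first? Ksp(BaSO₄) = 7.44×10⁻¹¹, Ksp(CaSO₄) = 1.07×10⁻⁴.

The threshold for precipitation is Q = Ksp.
For BaSO₄: [SO₄²⁻] = (Ksp/[Ba²⁺]) = 3.84×10⁻¹⁰ M
For CaSO₄: [SO₄²⁻] = (Ksp/[Ca²⁺]) = 8.05×10⁻³ M
Since BaSO₄ needs less SO₄²⁻ to reach saturation, it precipitates first.

BaSO₄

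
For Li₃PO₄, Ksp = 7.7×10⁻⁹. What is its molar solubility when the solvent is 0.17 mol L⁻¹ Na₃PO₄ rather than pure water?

1.2×10⁻³ M

Li₃PO₄(s) ⇌ 3 Li⁺(aq) + PO₄³⁻(aq)
With PO₄³⁻ already at 0.17 mol L⁻¹ and s small, take [PO₄³⁻] ≈ 0.17 mol L⁻¹ and [Li⁺] = 3s.
Ksp = [Li⁺]^3[PO₄³⁻] = (3s)^3(0.17)
(3s)^3 = 7.7×10⁻⁹ / (0.17) = 4.5×10⁻⁸
s = 1.2×10⁻³ mol L⁻¹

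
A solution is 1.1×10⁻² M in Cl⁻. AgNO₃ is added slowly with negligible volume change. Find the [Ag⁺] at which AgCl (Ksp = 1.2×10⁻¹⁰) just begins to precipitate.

1.1×10⁻⁸ M

Each salt precipitates once Q = Ksp for that salt.
AgCl(s) ⇌ Ag⁺(aq) + Cl⁻(aq)
Ksp = [Ag⁺][Cl⁻] = [Ag⁺](1.1×10⁻²)
[Ag⁺] = 1.2×10⁻¹⁰ / (1.1×10⁻²) = 1.1×10⁻⁸
[Ag⁺] = 1.1×10⁻⁸ M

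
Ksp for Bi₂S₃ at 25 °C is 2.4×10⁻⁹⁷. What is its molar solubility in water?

1.9×10⁻²⁰ M

Bi₂S₃(s) ⇌ 2 Bi³⁺(aq) + 3 S²⁻(aq)
For each mole of Bi₂S₃ that dissolves per liter, [Bi³⁺] = 2s and [S²⁻] = 3s; let s denote this solubility.
Ksp = [Bi³⁺]^2[S²⁻]^3 = (2s)^2 · (3s)^3 = 108s^5
108s^5 = 2.4×10⁻⁹⁷  ⇒  s^5 = 2.2×10⁻⁹⁹
s = (2.2×10⁻⁹⁹)^(1/5) = 1.9×10⁻²⁰ M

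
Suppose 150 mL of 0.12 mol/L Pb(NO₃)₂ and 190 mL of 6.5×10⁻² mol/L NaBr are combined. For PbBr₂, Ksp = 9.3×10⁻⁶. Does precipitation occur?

Yes

Total volume after mixing = 150 + 190 = 340 mL.
[Pb²⁺] = (0.12)(150)/340 = 5.3×10⁻² mol/L
[Br⁻] = (6.5×10⁻²)(190)/340 = 3.6×10⁻² mol/L
Q = [Pb²⁺][Br⁻]^2 = 7.0×10⁻⁵
Q = 7.0×10⁻⁵ > Ksp = 9.3×10⁻⁶, so the solution is supersaturated and PbBr₂ precipitates.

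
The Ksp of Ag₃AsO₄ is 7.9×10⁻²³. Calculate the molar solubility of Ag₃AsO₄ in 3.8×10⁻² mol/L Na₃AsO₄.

4.3×10⁻⁸ M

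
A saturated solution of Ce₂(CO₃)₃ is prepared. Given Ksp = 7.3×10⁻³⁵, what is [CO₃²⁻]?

1.8×10⁻⁷ M

Ce₂(CO₃)₃(s) ⇌ 2 Ce³⁺(aq) + 3 CO₃²⁻(aq)
With molar solubility s: [Ce³⁺] = 2s, [CO₃²⁻] = 3s.
Ksp = [Ce³⁺]^2[CO₃²⁻]^3 = (2s)^2 · (3s)^3 = 108s^5 = 7.3×10⁻³⁵
s = 5.8×10⁻⁸ mol/L
[CO₃²⁻] = 3s = 1.8×10⁻⁷ mol/L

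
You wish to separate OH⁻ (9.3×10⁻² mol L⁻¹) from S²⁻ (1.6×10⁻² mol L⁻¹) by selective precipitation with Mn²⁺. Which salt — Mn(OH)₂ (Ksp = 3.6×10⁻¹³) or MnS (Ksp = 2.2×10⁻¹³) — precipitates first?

The threshold for precipitation is Q = Ksp.
For Mn(OH)₂: [Mn²⁺] = (Ksp/[OH⁻]^2) = 4.2×10⁻¹¹ mol L⁻¹
For MnS: [Mn²⁺] = (Ksp/[S²⁻]) = 1.4×10⁻¹¹ mol L⁻¹
The smaller threshold [Mn²⁺] is reached first, so MnS precipitates first.

MnS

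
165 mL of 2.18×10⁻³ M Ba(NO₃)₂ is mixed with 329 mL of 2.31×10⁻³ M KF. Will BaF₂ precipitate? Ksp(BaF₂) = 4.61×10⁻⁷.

Total volume after mixing = 165 + 329 = 494 mL.
[Ba²⁺] = (2.18×10⁻³)(165)/494 = 7.28×10⁻⁴ M
[F⁻] = (2.31×10⁻³)(329)/494 = 1.54×10⁻³ M
Q = [Ba²⁺][F⁻]^2 = 1.72×10⁻⁹
Q < Ksp (1.72×10⁻⁹ vs 4.61×10⁻⁷); the solution remains unsaturated and no precipitate forms.

No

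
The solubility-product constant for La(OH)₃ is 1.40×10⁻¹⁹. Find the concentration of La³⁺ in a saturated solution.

La(OH)₃(s) ⇌ La³⁺(aq) + 3 OH⁻(aq)
Call the molar solubility s, so that [La³⁺] = s and [OH⁻] = 3s.
Ksp = [La³⁺][OH⁻]^3 = s · (3s)^3 = 27s^4 = 1.40×10⁻¹⁹
s = 8.49×10⁻⁶ M
[La³⁺] = s = 8.49×10⁻⁶ M

8.49×10⁻⁶ M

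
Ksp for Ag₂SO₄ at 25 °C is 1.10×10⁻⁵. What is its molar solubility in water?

1.40×10⁻² M

Ag₂SO₄(s) ⇌ 2 Ag⁺(aq) + SO₄²⁻(aq)
With molar solubility s: [Ag⁺] = 2s, [SO₄²⁻] = s.
Ksp = [Ag⁺]^2[SO₄²⁻] = (2s)^2 · s = 4s^3
4s^3 = 1.10×10⁻⁵  ⇒  s^3 = 2.75×10⁻⁶
s = 1.40×10⁻² M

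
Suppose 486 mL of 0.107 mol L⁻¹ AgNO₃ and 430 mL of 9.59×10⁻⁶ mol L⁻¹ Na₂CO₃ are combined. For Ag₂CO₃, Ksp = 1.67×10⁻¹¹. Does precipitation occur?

Yes

After mixing, V = 486 mL + 430 mL = 916 mL.
[Ag⁺] = (0.107)(486)/916 = 5.68×10⁻² mol L⁻¹
[CO₃²⁻] = (9.59×10⁻⁶)(430)/916 = 4.50×10⁻⁶ mol L⁻¹
Q = [Ag⁺]^2[CO₃²⁻] = 1.45×10⁻⁸
Q = 1.45×10⁻⁸ > Ksp = 1.67×10⁻¹¹, so the solution is supersaturated and Ag₂CO₃ precipitates.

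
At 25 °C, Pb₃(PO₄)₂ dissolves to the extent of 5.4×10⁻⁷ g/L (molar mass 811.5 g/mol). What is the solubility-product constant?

Ksp = 1.4×10⁻⁴⁴

Convert to molarity: s = 5.4×10⁻⁷ / 811.5 = 6.654×10⁻¹⁰ mol/L
Pb₃(PO₄)₂(s) ⇌ 3 Pb²⁺(aq) + 2 PO₄³⁻(aq)
If s mol/L of Pb₃(PO₄)₂ dissolves, [Pb²⁺] = 3s and [PO₄³⁻] = 2s.
Ksp = [Pb²⁺]^3[PO₄³⁻]^2 = (3s)^3 · (2s)^2 = 108s^5
Ksp = 108 × (6.654×10⁻¹⁰)^5 = 1.4×10⁻⁴⁴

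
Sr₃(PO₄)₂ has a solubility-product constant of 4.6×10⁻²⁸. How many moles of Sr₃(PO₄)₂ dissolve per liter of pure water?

1.3×10⁻⁶ M

Sr₃(PO₄)₂(s) ⇌ 3 Sr²⁺(aq) + 2 PO₄³⁻(aq)
If s mol/L of Sr₃(PO₄)₂ dissolves, [Sr²⁺] = 3s and [PO₄³⁻] = 2s.
Ksp = [Sr²⁺]^3[PO₄³⁻]^2 = (3s)^3 · (2s)^2 = 108s^5
108s^5 = 4.6×10⁻²⁸  ⇒  s^5 = 4.3×10⁻³⁰
s = (4.3×10⁻³⁰)^(1/5) = 1.3×10⁻⁶ mol/L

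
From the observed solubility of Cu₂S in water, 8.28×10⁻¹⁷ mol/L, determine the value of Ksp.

Cu₂S(s) ⇌ 2 Cu⁺(aq) + S²⁻(aq)
Let s be the molar solubility. Then [Cu⁺] = 2s and [S²⁻] = s.
Ksp = [Cu⁺]^2[S²⁻] = (2s)^2 · s = 4s^3
Ksp = 4 × (8.28×10⁻¹⁷)^3 = 2.27×10⁻⁴⁸

Ksp = 2.27×10⁻⁴⁸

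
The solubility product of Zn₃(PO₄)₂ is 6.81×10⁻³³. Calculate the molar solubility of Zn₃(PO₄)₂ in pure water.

1.45×10⁻⁷ M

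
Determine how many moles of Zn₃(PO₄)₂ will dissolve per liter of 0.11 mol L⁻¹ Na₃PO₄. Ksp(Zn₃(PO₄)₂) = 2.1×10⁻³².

4.0×10⁻¹¹ M

Zn₃(PO₄)₂(s) ⇌ 3 Zn²⁺(aq) + 2 PO₄³⁻(aq)
Let s be the solubility of Zn₃(PO₄)₂ here. The common ion gives [PO₄³⁻] ≈ 0.11 mol L⁻¹, and [Zn²⁺] = 3s.
Ksp = [Zn²⁺]^3[PO₄³⁻]^2 = (3s)^3(0.11)^2
(3s)^3 = 2.1×10⁻³² / (0.11)^2 = 1.7×10⁻³⁰
s = 4.0×10⁻¹¹ mol L⁻¹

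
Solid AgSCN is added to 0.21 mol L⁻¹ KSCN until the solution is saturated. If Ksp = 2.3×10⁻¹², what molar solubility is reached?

AgSCN(s) ⇌ Ag⁺(aq) + SCN⁻(aq)
Let s be the solubility of AgSCN here. The common ion gives [SCN⁻] ≈ 0.21 mol L⁻¹, and [Ag⁺] = s.
Ksp = [Ag⁺][SCN⁻] = s(0.21)
s = 2.3×10⁻¹² / (0.21) = 1.1×10⁻¹¹
s = 1.1×10⁻¹¹ mol L⁻¹

1.1×10⁻¹¹ M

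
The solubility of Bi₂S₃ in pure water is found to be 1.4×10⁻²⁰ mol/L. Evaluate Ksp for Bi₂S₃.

Ksp = 5.8×10⁻⁹⁸

Bi₂S₃(s) ⇌ 2 Bi³⁺(aq) + 3 S²⁻(aq)
With molar solubility s: [Bi³⁺] = 2s, [S²⁻] = 3s.
Ksp = [Bi³⁺]^2[S²⁻]^3 = (2s)^2 · (3s)^3 = 108s^5
Ksp = 108 × (1.4×10⁻²⁰)^5 = 5.8×10⁻⁹⁸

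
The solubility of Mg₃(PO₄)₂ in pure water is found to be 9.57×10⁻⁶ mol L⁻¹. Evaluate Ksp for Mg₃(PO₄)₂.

Mg₃(PO₄)₂(s) ⇌ 3 Mg²⁺(aq) + 2 PO₄³⁻(aq)
Call the molar solubility s, so that [Mg²⁺] = 3s and [PO₄³⁻] = 2s.
Ksp = [Mg²⁺]^3[PO₄³⁻]^2 = (3s)^3 · (2s)^2 = 108s^5
Ksp = 108 × (9.57×10⁻⁶)^5 = 8.67×10⁻²⁴

Ksp = 8.67×10⁻²⁴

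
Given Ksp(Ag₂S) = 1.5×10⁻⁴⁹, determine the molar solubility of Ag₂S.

Ag₂S(s) ⇌ 2 Ag⁺(aq) + S²⁻(aq)
For each mole of Ag₂S that dissolves per liter, [Ag⁺] = 2s and [S²⁻] = s; let s denote this solubility.
Ksp = [Ag⁺]^2[S²⁻] = (2s)^2 · s = 4s^3
4s^3 = 1.5×10⁻⁴⁹  ⇒  s^3 = 3.8×10⁻⁵⁰
s = (3.8×10⁻⁵⁰)^(1/3) = 3.3×10⁻¹⁷ mol/L

3.3×10⁻¹⁷ M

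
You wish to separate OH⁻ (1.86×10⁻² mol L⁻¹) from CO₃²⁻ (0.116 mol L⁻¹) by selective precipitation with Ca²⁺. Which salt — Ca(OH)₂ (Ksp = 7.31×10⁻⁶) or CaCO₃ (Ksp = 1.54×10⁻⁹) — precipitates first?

CaCO₃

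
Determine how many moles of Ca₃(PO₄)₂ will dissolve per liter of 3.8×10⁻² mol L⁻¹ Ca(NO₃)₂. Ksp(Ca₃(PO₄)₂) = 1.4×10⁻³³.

2.5×10⁻¹⁵ M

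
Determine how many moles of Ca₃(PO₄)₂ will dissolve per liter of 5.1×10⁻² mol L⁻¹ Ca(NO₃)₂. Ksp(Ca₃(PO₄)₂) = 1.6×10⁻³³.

1.7×10⁻¹⁵ M

Ca₃(PO₄)₂(s) ⇌ 3 Ca²⁺(aq) + 2 PO₄³⁻(aq)
The solution already contains Ca²⁺ at 5.1×10⁻² mol L⁻¹. Let s be the molar solubility of Ca₃(PO₄)₂.
[Ca²⁺] ≈ 5.1×10⁻² mol L⁻¹ (common ion dominates); [PO₄³⁻] = 2s.
Ksp = [Ca²⁺]^3[PO₄³⁻]^2 = (5.1×10⁻²)^3(2s)^2
(2s)^2 = 1.6×10⁻³³ / (5.1×10⁻²)^3 = 1.2×10⁻²⁹
s = 1.7×10⁻¹⁵ mol L⁻¹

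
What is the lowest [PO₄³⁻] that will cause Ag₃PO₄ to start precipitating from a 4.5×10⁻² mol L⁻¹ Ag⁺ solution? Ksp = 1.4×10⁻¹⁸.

1.5×10⁻¹⁴ M

Each salt precipitates once Q = Ksp for that salt.
Ag₃PO₄(s) ⇌ 3 Ag⁺(aq) + PO₄³⁻(aq)
Ksp = [Ag⁺]^3[PO₄³⁻] = [PO₄³⁻](4.5×10⁻²)^3
[PO₄³⁻] = 1.4×10⁻¹⁸ / (4.5×10⁻²)^3 = 1.5×10⁻¹⁴
[PO₄³⁻] = 1.5×10⁻¹⁴ mol L⁻¹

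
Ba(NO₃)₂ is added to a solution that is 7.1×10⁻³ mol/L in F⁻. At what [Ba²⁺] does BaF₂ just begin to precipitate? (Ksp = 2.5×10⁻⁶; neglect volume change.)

A salt starts to precipitate once the ion product Q reaches its Ksp.
BaF₂(s) ⇌ Ba²⁺(aq) + 2 F⁻(aq)
Ksp = [Ba²⁺][F⁻]^2 = [Ba²⁺](7.1×10⁻³)^2
[Ba²⁺] = 2.5×10⁻⁶ / (7.1×10⁻³)^2 = 5.0×10⁻²
[Ba²⁺] = 5.0×10⁻² mol/L

5.0×10⁻² M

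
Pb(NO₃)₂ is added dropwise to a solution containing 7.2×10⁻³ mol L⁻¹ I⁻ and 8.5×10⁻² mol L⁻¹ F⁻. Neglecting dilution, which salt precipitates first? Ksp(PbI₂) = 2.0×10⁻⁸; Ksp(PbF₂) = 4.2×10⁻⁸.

Precipitation of each salt begins when its ion product equals Ksp.
For PbI₂: [Pb²⁺] = (Ksp/[I⁻]^2) = 3.9×10⁻⁴ mol L⁻¹
For PbF₂: [Pb²⁺] = (Ksp/[F⁻]^2) = 5.8×10⁻⁶ mol L⁻¹
PbF₂ requires the lower [Pb²⁺], so it precipitates first.

PbF₂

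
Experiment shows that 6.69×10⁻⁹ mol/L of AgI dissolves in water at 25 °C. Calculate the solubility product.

Ksp = 4.48×10⁻¹⁷

AgI(s) ⇌ Ag⁺(aq) + I⁻(aq)
With molar solubility s: [Ag⁺] = s, [I⁻] = s.
Ksp = [Ag⁺][I⁻] = s · s = s^2
Ksp = (6.69×10⁻⁹)^2 = 4.48×10⁻¹⁷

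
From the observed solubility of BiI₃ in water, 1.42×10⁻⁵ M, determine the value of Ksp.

BiI₃(s) ⇌ Bi³⁺(aq) + 3 I⁻(aq)
Let s be the molar solubility. Then [Bi³⁺] = s and [I⁻] = 3s.
Ksp = [Bi³⁺][I⁻]^3 = s · (3s)^3 = 27s^4
Ksp = 27 × (1.42×10⁻⁵)^4 = 1.10×10⁻¹⁸

Ksp = 1.10×10⁻¹⁸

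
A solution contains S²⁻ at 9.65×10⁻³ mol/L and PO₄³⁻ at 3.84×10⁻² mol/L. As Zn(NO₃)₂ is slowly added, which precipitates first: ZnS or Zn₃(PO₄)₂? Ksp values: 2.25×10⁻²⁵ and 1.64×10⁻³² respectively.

ZnS

Each salt precipitates once Q = Ksp for that salt.
For ZnS: [Zn²⁺] = (Ksp/[S²⁻]) = 2.33×10⁻²³ mol/L
For Zn₃(PO₄)₂: [Zn²⁺] = (Ksp/[PO₄³⁻]^2)^(1/3) = 2.23×10⁻¹⁰ mol/L
Since ZnS needs less Zn²⁺ to reach saturation, it precipitates first.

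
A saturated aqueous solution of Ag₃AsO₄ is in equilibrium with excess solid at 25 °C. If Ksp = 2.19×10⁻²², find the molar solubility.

1.69×10⁻⁶ M

Ag₃AsO₄(s) ⇌ 3 Ag⁺(aq) + AsO₄³⁻(aq)
If s mol/L of Ag₃AsO₄ dissolves, [Ag⁺] = 3s and [AsO₄³⁻] = s.
Ksp = [Ag⁺]^3[AsO₄³⁻] = (3s)^3 · s = 27s^4
27s^4 = 2.19×10⁻²²  ⇒  s^4 = 8.11×10⁻²⁴
s = 1.69×10⁻⁶ M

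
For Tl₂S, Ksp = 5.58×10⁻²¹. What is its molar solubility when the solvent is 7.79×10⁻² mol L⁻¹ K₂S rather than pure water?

Tl₂S(s) ⇌ 2 Tl⁺(aq) + S²⁻(aq)
The solution already contains S²⁻ at 7.79×10⁻² mol L⁻¹. Let s be the molar solubility of Tl₂S.
[S²⁻] ≈ 7.79×10⁻² mol L⁻¹ (common ion dominates); [Tl⁺] = 2s.
Ksp = [Tl⁺]^2[S²⁻] = (2s)^2(7.79×10⁻²)
(2s)^2 = 5.58×10⁻²¹ / (7.79×10⁻²) = 7.16×10⁻²⁰
s = 1.34×10⁻¹⁰ mol L⁻¹

1.34×10⁻¹⁰ M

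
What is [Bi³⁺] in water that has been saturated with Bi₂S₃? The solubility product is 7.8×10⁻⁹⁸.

3.0×10⁻²⁰ M

Bi₂S₃(s) ⇌ 2 Bi³⁺(aq) + 3 S²⁻(aq)
Let s be the molar solubility. Then [Bi³⁺] = 2s and [S²⁻] = 3s.
Ksp = [Bi³⁺]^2[S²⁻]^3 = (2s)^2 · (3s)^3 = 108s^5 = 7.8×10⁻⁹⁸
s = 1.5×10⁻²⁰ mol L⁻¹
[Bi³⁺] = 2s = 3.0×10⁻²⁰ mol L⁻¹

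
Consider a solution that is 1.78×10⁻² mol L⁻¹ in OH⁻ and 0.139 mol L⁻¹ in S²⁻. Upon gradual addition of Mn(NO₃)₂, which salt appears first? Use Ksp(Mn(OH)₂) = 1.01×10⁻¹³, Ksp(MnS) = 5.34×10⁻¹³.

MnS

Precipitation begins when Q = Ksp.
For Mn(OH)₂: [Mn²⁺] = (Ksp/[OH⁻]^2) = 3.19×10⁻¹⁰ mol L⁻¹
For MnS: [Mn²⁺] = (Ksp/[S²⁻]) = 3.84×10⁻¹² mol L⁻¹
The smaller threshold [Mn²⁺] is reached first, so MnS precipitates first.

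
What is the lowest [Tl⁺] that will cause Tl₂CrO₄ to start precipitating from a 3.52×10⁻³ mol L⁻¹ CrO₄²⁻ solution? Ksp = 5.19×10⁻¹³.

1.21×10⁻⁵ M

Each salt precipitates once Q = Ksp for that salt.
Tl₂CrO₄(s) ⇌ 2 Tl⁺(aq) + CrO₄²⁻(aq)
Ksp = [Tl⁺]^2[CrO₄²⁻] = [Tl⁺]^2(3.52×10⁻³)
[Tl⁺]^2 = 5.19×10⁻¹³ / (3.52×10⁻³) = 1.47×10⁻¹⁰
[Tl⁺] = 1.21×10⁻⁵ mol L⁻¹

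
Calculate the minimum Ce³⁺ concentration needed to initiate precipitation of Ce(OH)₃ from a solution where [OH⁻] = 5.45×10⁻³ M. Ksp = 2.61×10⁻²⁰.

1.61×10⁻¹³ M

A salt starts to precipitate once the ion product Q reaches its Ksp.
Ce(OH)₃(s) ⇌ Ce³⁺(aq) + 3 OH⁻(aq)
Ksp = [Ce³⁺][OH⁻]^3 = [Ce³⁺](5.45×10⁻³)^3
[Ce³⁺] = 2.61×10⁻²⁰ / (5.45×10⁻³)^3 = 1.61×10⁻¹³
[Ce³⁺] = 1.61×10⁻¹³ M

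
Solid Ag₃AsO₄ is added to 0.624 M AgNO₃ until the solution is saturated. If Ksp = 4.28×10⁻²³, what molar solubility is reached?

1.76×10⁻²² M

Ag₃AsO₄(s) ⇌ 3 Ag⁺(aq) + AsO₄³⁻(aq)
Ag⁺ is already present at 0.624 M. If s mol/L of Ag₃AsO₄ dissolves, [AsO₄³⁻] = s while [Ag⁺] ≈ 0.624 M.
Ksp = [Ag⁺]^3[AsO₄³⁻] = (0.624)^3s
s = 4.28×10⁻²³ / (0.624)^3 = 1.76×10⁻²²
s = 1.76×10⁻²² M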